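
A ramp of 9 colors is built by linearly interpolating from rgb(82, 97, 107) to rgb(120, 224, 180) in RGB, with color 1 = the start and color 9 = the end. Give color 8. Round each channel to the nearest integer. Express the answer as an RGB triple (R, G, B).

With 9 swatches and endpoints inclusive, swatch 8 sits at t = (8 − 1)/(9 − 1) = 7/8 ≈ 0.875.
R = 82 + 0.875 × (120 − 82) = 115.25 → 115
G = 97 + 0.875 × (224 − 97) = 208.125 → 208
B = 107 + 0.875 × (180 − 107) = 170.875 → 171

(115, 208, 171)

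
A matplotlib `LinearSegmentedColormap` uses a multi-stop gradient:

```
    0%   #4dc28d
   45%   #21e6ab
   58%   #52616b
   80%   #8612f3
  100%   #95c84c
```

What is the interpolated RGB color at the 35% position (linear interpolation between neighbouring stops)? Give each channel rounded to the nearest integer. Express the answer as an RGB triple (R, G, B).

35% lies between the 0% and 45% stops, so the local fraction is t = (35 − 0)/(45 − 0) = 35/45 ≈ 0.7778.
#4dc28d → (77, 194, 141); #21e6ab → (33, 230, 171).
R = 77 + 0.7778 × (33 − 77) = 42.777 → 43
G = 194 + 0.7778 × (230 − 194) = 222.001 → 222
B = 141 + 0.7778 × (171 − 141) = 164.334 → 164

(43, 222, 164)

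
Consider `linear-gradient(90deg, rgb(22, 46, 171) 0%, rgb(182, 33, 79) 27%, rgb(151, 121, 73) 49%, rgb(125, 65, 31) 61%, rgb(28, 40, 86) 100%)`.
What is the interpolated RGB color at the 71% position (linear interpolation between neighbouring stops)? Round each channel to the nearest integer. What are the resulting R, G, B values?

(100, 59, 45)

71% lies between the 61% and 100% stops, so the local fraction is t = (71 − 61)/(100 − 61) = 10/39 ≈ 0.2564.
R = 125 + 0.2564 × (28 − 125) = 100.129 → 100
G = 65 + 0.2564 × (40 − 65) = 58.59 → 59
B = 31 + 0.2564 × (86 − 31) = 45.102 → 45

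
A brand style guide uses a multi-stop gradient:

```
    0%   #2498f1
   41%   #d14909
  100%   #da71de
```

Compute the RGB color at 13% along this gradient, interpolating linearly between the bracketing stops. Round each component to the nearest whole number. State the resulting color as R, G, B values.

(91, 127, 167)

13% lies between the 0% and 41% stops, so the local fraction is t = (13 − 0)/(41 − 0) = 13/41 ≈ 0.3171.
#2498f1 → (36, 152, 241); #d14909 → (209, 73, 9).
R = 36 + 0.3171 × (209 − 36) = 90.858 → 91
G = 152 + 0.3171 × (73 − 152) = 126.949 → 127
B = 241 + 0.3171 × (9 − 241) = 167.433 → 167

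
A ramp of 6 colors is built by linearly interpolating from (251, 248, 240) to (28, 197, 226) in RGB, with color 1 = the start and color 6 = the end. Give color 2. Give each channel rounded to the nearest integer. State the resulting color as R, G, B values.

(206, 238, 237)

With 6 swatches and endpoints inclusive, swatch 2 sits at t = (2 − 1)/(6 − 1) = 1/5 ≈ 0.2.
R = 251 + 0.2 × (28 − 251) = 206.4 → 206
G = 248 + 0.2 × (197 − 248) = 237.8 → 238
B = 240 + 0.2 × (226 − 240) = 237.2 → 237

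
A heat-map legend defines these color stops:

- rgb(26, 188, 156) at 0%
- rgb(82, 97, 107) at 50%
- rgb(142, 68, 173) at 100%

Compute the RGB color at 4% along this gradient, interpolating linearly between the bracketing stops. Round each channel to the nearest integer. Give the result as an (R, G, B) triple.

4% lies between the 0% and 50% stops, so the local fraction is t = (4 − 0)/(50 − 0) = 4/50 ≈ 0.08.
R = 26 + 0.08 × (82 − 26) = 30.48 → 30
G = 188 + 0.08 × (97 − 188) = 180.72 → 181
B = 156 + 0.08 × (107 − 156) = 152.08 → 152

(30, 181, 152)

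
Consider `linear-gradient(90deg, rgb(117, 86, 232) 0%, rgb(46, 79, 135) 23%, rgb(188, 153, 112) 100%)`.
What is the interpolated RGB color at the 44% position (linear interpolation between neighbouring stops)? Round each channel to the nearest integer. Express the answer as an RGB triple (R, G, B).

(85, 99, 129)

44% lies between the 23% and 100% stops, so the local fraction is t = (44 − 23)/(100 − 23) = 21/77 ≈ 0.2727.
R = 46 + 0.2727 × (188 − 46) = 84.723 → 85
G = 79 + 0.2727 × (153 − 79) = 99.18 → 99
B = 135 + 0.2727 × (112 − 135) = 128.728 → 129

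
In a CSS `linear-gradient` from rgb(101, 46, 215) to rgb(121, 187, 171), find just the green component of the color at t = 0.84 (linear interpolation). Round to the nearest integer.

164

G = 46 + 0.84 × (187 − 46) = 164.44 → 164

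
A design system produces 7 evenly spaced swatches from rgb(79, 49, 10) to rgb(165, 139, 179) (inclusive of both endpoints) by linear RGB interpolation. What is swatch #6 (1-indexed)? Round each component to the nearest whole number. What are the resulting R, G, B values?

With 7 swatches and endpoints inclusive, swatch 6 sits at t = (6 − 1)/(7 − 1) = 5/6 ≈ 0.8333.
R = 79 + 0.8333 × (165 − 79) = 150.664 → 151
G = 49 + 0.8333 × (139 − 49) = 123.997 → 124
B = 10 + 0.8333 × (179 − 10) = 150.828 → 151

(151, 124, 151)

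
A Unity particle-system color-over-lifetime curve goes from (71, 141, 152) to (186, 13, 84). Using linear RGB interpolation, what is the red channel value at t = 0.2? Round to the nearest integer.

R = 71 + 0.2 × (186 − 71) = 94 → 94

94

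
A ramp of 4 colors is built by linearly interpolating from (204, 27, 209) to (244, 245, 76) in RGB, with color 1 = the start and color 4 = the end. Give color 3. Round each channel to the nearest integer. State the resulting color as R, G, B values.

With 4 swatches and endpoints inclusive, swatch 3 sits at t = (3 − 1)/(4 − 1) = 2/3 ≈ 0.6667.
R = 204 + 0.6667 × (244 − 204) = 230.668 → 231
G = 27 + 0.6667 × (245 − 27) = 172.341 → 172
B = 209 + 0.6667 × (76 − 209) = 120.329 → 120

(231, 172, 120)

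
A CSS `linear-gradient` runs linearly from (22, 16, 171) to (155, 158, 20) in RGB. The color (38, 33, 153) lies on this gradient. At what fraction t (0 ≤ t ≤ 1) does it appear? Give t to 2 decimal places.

Invert the lerp on the B channel (largest span, 151): t = (153 − 171) / (20 − 171) = -18/-151 = 0.11921.
Check on R: (38 − 22)/(155 − 22) = 0.1203 ✓

0.12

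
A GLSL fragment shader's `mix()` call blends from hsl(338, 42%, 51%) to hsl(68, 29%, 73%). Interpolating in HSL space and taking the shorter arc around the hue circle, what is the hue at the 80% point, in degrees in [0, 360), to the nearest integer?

Hue: 68 − 338 = -270°, but |-270| > 180 so the shorter arc goes the other way: Δh = -270 + 360 = 90°.
H = 338 + 0.8 × (90) = 410 → 410 → 410 mod 360 = 50°

50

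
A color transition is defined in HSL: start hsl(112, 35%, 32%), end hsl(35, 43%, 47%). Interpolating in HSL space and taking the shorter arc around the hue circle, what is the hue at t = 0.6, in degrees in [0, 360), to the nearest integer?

Hue arc: Δh = 35 − 112 = -77° (|Δh| ≤ 180, already the shorter path).
H = 112 + 0.6 × (-77) = 65.8 → 66°

66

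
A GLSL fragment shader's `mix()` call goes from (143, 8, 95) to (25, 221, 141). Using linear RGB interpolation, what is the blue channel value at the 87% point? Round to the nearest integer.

135

B = 95 + 0.87 × (141 − 95) = 135.02 → 135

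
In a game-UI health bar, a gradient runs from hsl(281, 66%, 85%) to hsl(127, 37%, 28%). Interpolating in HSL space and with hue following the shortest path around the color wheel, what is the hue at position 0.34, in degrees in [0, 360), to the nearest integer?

Hue arc: Δh = 127 − 281 = -154° (|Δh| ≤ 180, already the shorter path).
H = 281 + 0.34 × (-154) = 228.64 → 229°

229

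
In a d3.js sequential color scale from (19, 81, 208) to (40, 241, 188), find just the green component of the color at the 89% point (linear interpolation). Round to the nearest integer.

G = 81 + 0.89 × (241 − 81) = 223.4 → 223

223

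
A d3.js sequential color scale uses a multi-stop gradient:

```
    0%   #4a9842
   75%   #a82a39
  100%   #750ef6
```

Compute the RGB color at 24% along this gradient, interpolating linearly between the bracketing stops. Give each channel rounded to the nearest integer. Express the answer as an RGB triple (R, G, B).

(104, 117, 63)

24% lies between the 0% and 75% stops, so the local fraction is t = (24 − 0)/(75 − 0) = 24/75 ≈ 0.32.
#4a9842 → (74, 152, 66); #a82a39 → (168, 42, 57).
R = 74 + 0.32 × (168 − 74) = 104.08 → 104
G = 152 + 0.32 × (42 − 152) = 116.8 → 117
B = 66 + 0.32 × (57 − 66) = 63.12 → 63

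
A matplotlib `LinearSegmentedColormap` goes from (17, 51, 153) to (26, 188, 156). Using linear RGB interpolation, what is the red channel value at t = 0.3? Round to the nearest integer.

R = 17 + 0.3 × (26 − 17) = 19.7 → 20

20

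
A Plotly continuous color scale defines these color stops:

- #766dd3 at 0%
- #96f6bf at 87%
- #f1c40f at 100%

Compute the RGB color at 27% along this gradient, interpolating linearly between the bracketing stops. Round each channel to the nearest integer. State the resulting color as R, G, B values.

(128, 152, 205)

27% lies between the 0% and 87% stops, so the local fraction is t = (27 − 0)/(87 − 0) = 27/87 ≈ 0.3103.
#766dd3 → (118, 109, 211); #96f6bf → (150, 246, 191).
R = 118 + 0.3103 × (150 − 118) = 127.93 → 128
G = 109 + 0.3103 × (246 − 109) = 151.511 → 152
B = 211 + 0.3103 × (191 − 211) = 204.794 → 205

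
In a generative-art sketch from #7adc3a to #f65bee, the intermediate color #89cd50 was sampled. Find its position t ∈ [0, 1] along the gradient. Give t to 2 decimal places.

Invert the lerp on the B channel (largest span, 180): t = (80 − 58) / (238 − 58) = 22/180 = 0.12222.
Check on R: (137 − 122)/(246 − 122) = 0.121 ✓

0.12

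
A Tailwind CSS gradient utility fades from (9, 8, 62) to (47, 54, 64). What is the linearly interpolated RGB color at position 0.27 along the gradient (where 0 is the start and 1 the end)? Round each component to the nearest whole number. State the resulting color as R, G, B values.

R = 9 + 0.27 × (47 − 9) = 9 + 0.27 × 38 = 19.26 → 19
G = 8 + 0.27 × (54 − 8) = 8 + 0.27 × 46 = 20.42 → 20
B = 62 + 0.27 × (64 − 62) = 62 + 0.27 × 2 = 62.54 → 63

(19, 20, 63)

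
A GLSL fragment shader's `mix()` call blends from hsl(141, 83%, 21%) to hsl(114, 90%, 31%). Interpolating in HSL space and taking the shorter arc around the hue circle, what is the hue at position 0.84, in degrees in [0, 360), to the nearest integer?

Hue arc: Δh = 114 − 141 = -27° (|Δh| ≤ 180, already the shorter path).
H = 141 + 0.84 × (-27) = 118.32 → 118°

118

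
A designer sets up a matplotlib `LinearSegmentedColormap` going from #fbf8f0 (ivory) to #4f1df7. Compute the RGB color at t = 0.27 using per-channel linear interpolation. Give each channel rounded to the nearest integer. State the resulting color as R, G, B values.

#fbf8f0 → (251, 248, 240); #4f1df7 → (79, 29, 247).
R = 251 + 0.27 × (79 − 251) = 251 + 0.27 × -172 = 204.56 → 205
G = 248 + 0.27 × (29 − 248) = 248 + 0.27 × -219 = 188.87 → 189
B = 240 + 0.27 × (247 − 240) = 240 + 0.27 × 7 = 241.89 → 242

(205, 189, 242)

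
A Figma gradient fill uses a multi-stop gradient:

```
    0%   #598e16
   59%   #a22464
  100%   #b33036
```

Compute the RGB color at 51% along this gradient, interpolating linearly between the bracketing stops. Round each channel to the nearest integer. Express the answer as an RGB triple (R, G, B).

(152, 50, 89)

51% lies between the 0% and 59% stops, so the local fraction is t = (51 − 0)/(59 − 0) = 51/59 ≈ 0.8644.
#598e16 → (89, 142, 22); #a22464 → (162, 36, 100).
R = 89 + 0.8644 × (162 − 89) = 152.101 → 152
G = 142 + 0.8644 × (36 − 142) = 50.374 → 50
B = 22 + 0.8644 × (100 − 22) = 89.423 → 89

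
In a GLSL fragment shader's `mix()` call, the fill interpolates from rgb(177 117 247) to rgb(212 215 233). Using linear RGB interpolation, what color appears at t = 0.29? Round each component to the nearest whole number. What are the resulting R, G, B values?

R = 177 + 0.29 × (212 − 177) = 177 + 0.29 × 35 = 187.15 → 187
G = 117 + 0.29 × (215 − 117) = 117 + 0.29 × 98 = 145.42 → 145
B = 247 + 0.29 × (233 − 247) = 247 + 0.29 × -14 = 242.94 → 243

(187, 145, 243)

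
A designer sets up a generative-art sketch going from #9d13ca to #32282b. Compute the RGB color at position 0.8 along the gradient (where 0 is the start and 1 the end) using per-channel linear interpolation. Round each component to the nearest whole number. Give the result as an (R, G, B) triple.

(71, 36, 75)

#9d13ca → (157, 19, 202); #32282b → (50, 40, 43).
R = 157 + 0.8 × (50 − 157) = 157 + 0.8 × -107 = 71.4 → 71
G = 19 + 0.8 × (40 − 19) = 19 + 0.8 × 21 = 35.8 → 36
B = 202 + 0.8 × (43 − 202) = 202 + 0.8 × -159 = 74.8 → 75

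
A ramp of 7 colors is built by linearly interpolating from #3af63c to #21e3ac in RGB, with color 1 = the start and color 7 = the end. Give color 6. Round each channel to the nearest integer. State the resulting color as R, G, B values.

(37, 230, 153)

With 7 swatches and endpoints inclusive, swatch 6 sits at t = (6 − 1)/(7 − 1) = 5/6 ≈ 0.8333.
#3af63c → (58, 246, 60); #21e3ac → (33, 227, 172).
R = 58 + 0.8333 × (33 − 58) = 37.168 → 37
G = 246 + 0.8333 × (227 − 246) = 230.167 → 230
B = 60 + 0.8333 × (172 − 60) = 153.33 → 153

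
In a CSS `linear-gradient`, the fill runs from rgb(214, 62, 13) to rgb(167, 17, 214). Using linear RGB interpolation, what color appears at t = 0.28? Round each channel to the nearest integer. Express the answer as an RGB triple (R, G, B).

(201, 49, 69)

R = 214 + 0.28 × (167 − 214) = 214 + 0.28 × -47 = 200.84 → 201
G = 62 + 0.28 × (17 − 62) = 62 + 0.28 × -45 = 49.4 → 49
B = 13 + 0.28 × (214 − 13) = 13 + 0.28 × 201 = 69.28 → 69
So the blended color is (201, 49, 69), about #c93145.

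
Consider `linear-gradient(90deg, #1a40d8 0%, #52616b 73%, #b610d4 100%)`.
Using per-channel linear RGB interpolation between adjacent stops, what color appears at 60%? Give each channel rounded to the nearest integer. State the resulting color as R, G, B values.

(72, 91, 126)

60% lies between the 0% and 73% stops, so the local fraction is t = (60 − 0)/(73 − 0) = 60/73 ≈ 0.8219.
#1a40d8 → (26, 64, 216); #52616b → (82, 97, 107).
R = 26 + 0.8219 × (82 − 26) = 72.026 → 72
G = 64 + 0.8219 × (97 − 64) = 91.123 → 91
B = 216 + 0.8219 × (107 − 216) = 126.413 → 126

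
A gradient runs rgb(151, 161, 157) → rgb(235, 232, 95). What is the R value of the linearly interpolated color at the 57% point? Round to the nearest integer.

R = 151 + 0.57 × (235 − 151) = 198.88 → 199

199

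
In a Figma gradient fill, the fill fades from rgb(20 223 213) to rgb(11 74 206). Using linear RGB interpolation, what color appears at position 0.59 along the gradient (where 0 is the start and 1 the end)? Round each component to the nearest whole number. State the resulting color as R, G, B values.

R = 20 + 0.59 × (11 − 20) = 20 + 0.59 × -9 = 14.69 → 15
G = 223 + 0.59 × (74 − 223) = 223 + 0.59 × -149 = 135.09 → 135
B = 213 + 0.59 × (206 − 213) = 213 + 0.59 × -7 = 208.87 → 209
So the blended color is (15, 135, 209), about #0f87d1.

(15, 135, 209)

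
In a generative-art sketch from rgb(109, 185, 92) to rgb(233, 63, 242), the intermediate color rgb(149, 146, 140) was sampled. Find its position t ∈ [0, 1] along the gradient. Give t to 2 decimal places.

0.32

Invert the lerp on the B channel (largest span, 150): t = (140 − 92) / (242 − 92) = 48/150 = 0.32.
Check on R: (149 − 109)/(233 − 109) = 0.3226 ✓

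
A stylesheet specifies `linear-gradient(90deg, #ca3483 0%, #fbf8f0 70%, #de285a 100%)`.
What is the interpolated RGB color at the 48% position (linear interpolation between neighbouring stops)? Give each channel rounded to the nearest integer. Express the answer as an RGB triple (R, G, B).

48% lies between the 0% and 70% stops, so the local fraction is t = (48 − 0)/(70 − 0) = 48/70 ≈ 0.6857.
#ca3483 → (202, 52, 131); #fbf8f0 → (251, 248, 240).
R = 202 + 0.6857 × (251 − 202) = 235.599 → 236
G = 52 + 0.6857 × (248 − 52) = 186.397 → 186
B = 131 + 0.6857 × (240 − 131) = 205.741 → 206

(236, 186, 206)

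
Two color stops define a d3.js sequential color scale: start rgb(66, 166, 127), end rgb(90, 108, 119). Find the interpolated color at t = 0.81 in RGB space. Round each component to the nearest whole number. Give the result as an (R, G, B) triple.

R = 66 + 0.81 × (90 − 66) = 66 + 0.81 × 24 = 85.44 → 85
G = 166 + 0.81 × (108 − 166) = 166 + 0.81 × -58 = 119.02 → 119
B = 127 + 0.81 × (119 − 127) = 127 + 0.81 × -8 = 120.52 → 121

(85, 119, 121)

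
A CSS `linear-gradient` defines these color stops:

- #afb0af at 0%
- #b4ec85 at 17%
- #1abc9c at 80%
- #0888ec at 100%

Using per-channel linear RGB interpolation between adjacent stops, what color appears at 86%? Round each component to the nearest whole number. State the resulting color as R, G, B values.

(21, 172, 180)

86% lies between the 80% and 100% stops, so the local fraction is t = (86 − 80)/(100 − 80) = 6/20 ≈ 0.3.
#1abc9c → (26, 188, 156); #0888ec → (8, 136, 236).
R = 26 + 0.3 × (8 − 26) = 20.6 → 21
G = 188 + 0.3 × (136 − 188) = 172.4 → 172
B = 156 + 0.3 × (236 − 156) = 180 → 180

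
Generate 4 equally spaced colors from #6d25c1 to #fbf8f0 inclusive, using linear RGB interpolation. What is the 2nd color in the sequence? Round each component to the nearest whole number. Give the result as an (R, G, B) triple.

(156, 107, 209)

With 4 swatches and endpoints inclusive, swatch 2 sits at t = (2 − 1)/(4 − 1) = 1/3 ≈ 0.3333.
#6d25c1 → (109, 37, 193); #fbf8f0 → (251, 248, 240).
R = 109 + 0.3333 × (251 − 109) = 156.329 → 156
G = 37 + 0.3333 × (248 − 37) = 107.326 → 107
B = 193 + 0.3333 × (240 − 193) = 208.665 → 209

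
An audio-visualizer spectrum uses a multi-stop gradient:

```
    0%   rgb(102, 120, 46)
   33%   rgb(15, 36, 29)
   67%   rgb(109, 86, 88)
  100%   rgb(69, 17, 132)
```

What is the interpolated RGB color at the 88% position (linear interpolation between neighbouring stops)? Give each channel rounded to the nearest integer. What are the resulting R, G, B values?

(84, 42, 116)

88% lies between the 67% and 100% stops, so the local fraction is t = (88 − 67)/(100 − 67) = 21/33 ≈ 0.6364.
R = 109 + 0.6364 × (69 − 109) = 83.544 → 84
G = 86 + 0.6364 × (17 − 86) = 42.088 → 42
B = 88 + 0.6364 × (132 − 88) = 116.002 → 116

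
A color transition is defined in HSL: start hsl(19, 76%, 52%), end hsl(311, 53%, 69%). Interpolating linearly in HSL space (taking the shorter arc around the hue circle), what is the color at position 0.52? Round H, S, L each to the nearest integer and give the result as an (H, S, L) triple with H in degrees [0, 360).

(344, 64, 61)

Hue: 311 − 19 = 292°, but |292| > 180 so the shorter arc goes the other way: Δh = 292 − 360 = -68°.
H = 19 + 0.52 × (-68) = -16.36 → -16 → -16 mod 360 = 344°
S = 76 + 0.52 × (53 − 76) = 64.04 → 64%
L = 52 + 0.52 × (69 − 52) = 60.84 → 61%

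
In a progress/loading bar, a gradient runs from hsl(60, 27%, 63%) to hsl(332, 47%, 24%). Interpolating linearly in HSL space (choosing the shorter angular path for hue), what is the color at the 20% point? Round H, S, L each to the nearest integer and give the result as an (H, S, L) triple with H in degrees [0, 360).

Hue: 332 − 60 = 272°, but |272| > 180 so the shorter arc goes the other way: Δh = 272 − 360 = -88°.
H = 60 + 0.2 × (-88) = 42.4 → 42°
S = 27 + 0.2 × (47 − 27) = 31 → 31%
L = 63 + 0.2 × (24 − 63) = 55.2 → 55%

(42, 31, 55)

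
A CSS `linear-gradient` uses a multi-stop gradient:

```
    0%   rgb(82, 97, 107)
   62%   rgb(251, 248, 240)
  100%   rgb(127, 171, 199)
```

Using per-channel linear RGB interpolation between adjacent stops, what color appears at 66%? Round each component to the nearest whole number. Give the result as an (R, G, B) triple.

(238, 240, 236)

66% lies between the 62% and 100% stops, so the local fraction is t = (66 − 62)/(100 − 62) = 4/38 ≈ 0.1053.
R = 251 + 0.1053 × (127 − 251) = 237.943 → 238
G = 248 + 0.1053 × (171 − 248) = 239.892 → 240
B = 240 + 0.1053 × (199 − 240) = 235.683 → 236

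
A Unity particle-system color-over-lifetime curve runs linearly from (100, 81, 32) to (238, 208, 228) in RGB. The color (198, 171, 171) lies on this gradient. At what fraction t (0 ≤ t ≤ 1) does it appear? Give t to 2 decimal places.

Invert the lerp on the B channel (largest span, 196): t = (171 − 32) / (228 − 32) = 139/196 = 0.70918.
Check on R: (198 − 100)/(238 − 100) = 0.7101 ✓

0.71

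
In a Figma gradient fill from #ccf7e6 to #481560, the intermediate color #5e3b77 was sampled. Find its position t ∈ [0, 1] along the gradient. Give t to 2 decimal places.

Invert the lerp on the G channel (largest span, 226): t = (59 − 247) / (21 − 247) = -188/-226 = 0.83186.
Check on R: (94 − 204)/(72 − 204) = 0.8333 ✓

0.83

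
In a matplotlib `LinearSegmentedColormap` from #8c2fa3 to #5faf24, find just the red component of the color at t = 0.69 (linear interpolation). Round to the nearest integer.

109

R₁ = 140 (from #8c2fa3), R₂ = 95 (from #5faf24).
R = 140 + 0.69 × (95 − 140) = 108.95 → 109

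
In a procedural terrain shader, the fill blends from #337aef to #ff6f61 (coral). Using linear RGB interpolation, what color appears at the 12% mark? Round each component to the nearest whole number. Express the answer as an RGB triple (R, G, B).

#337aef → (51, 122, 239); #ff6f61 → (255, 111, 97).
12% corresponds to t = 0.12.
R = 51 + 0.12 × (255 − 51) = 51 + 0.12 × 204 = 75.48 → 75
G = 122 + 0.12 × (111 − 122) = 122 + 0.12 × -11 = 120.68 → 121
B = 239 + 0.12 × (97 − 239) = 239 + 0.12 × -142 = 221.96 → 222

(75, 121, 222)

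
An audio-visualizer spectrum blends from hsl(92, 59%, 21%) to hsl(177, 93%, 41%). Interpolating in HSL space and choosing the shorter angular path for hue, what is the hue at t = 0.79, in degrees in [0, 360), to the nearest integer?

Hue arc: Δh = 177 − 92 = 85° (|Δh| ≤ 180, already the shorter path).
H = 92 + 0.79 × (85) = 159.15 → 159°

159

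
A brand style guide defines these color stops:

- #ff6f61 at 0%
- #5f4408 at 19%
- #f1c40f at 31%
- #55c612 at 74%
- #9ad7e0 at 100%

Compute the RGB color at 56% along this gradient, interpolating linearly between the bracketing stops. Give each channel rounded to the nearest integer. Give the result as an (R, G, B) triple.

(150, 197, 17)

56% lies between the 31% and 74% stops, so the local fraction is t = (56 − 31)/(74 − 31) = 25/43 ≈ 0.5814.
#f1c40f → (241, 196, 15); #55c612 → (85, 198, 18).
R = 241 + 0.5814 × (85 − 241) = 150.302 → 150
G = 196 + 0.5814 × (198 − 196) = 197.163 → 197
B = 15 + 0.5814 × (18 − 15) = 16.744 → 17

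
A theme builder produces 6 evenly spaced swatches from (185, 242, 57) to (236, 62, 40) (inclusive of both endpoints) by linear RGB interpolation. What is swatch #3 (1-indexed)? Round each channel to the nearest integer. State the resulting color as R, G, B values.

(205, 170, 50)

With 6 swatches and endpoints inclusive, swatch 3 sits at t = (3 − 1)/(6 − 1) = 2/5 ≈ 0.4.
R = 185 + 0.4 × (236 − 185) = 205.4 → 205
G = 242 + 0.4 × (62 − 242) = 170 → 170
B = 57 + 0.4 × (40 − 57) = 50.2 → 50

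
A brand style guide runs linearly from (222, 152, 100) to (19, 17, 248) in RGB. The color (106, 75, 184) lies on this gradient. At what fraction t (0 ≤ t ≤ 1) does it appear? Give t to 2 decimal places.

Invert the lerp on the R channel (largest span, 203): t = (106 − 222) / (19 − 222) = -116/-203 = 0.57143.
Check on G: (75 − 152)/(17 − 152) = 0.5704 ✓

0.57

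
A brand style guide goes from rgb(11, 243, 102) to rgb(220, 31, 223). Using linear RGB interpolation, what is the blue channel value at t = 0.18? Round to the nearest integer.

B = 102 + 0.18 × (223 − 102) = 123.78 → 124

124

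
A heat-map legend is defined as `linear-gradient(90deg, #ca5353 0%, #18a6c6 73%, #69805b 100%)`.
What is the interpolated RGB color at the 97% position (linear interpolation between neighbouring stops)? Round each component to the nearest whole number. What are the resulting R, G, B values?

97% lies between the 73% and 100% stops, so the local fraction is t = (97 − 73)/(100 − 73) = 24/27 ≈ 0.8889.
#18a6c6 → (24, 166, 198); #69805b → (105, 128, 91).
R = 24 + 0.8889 × (105 − 24) = 96.001 → 96
G = 166 + 0.8889 × (128 − 166) = 132.222 → 132
B = 198 + 0.8889 × (91 − 198) = 102.888 → 103

(96, 132, 103)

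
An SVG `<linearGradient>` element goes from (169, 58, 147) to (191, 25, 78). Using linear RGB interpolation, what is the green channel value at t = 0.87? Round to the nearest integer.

G = 58 + 0.87 × (25 − 58) = 29.29 → 29

29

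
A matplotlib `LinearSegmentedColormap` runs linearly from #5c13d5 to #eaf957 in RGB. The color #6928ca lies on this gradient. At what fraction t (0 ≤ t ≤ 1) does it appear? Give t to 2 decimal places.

0.09

Invert the lerp on the G channel (largest span, 230): t = (40 − 19) / (249 − 19) = 21/230 = 0.091304.
Check on R: (105 − 92)/(234 − 92) = 0.09155 ✓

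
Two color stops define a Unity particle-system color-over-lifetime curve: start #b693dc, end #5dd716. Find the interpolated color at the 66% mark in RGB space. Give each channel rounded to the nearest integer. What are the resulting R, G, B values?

(123, 192, 89)

#b693dc → (182, 147, 220); #5dd716 → (93, 215, 22).
66% corresponds to t = 0.66.
R = 182 + 0.66 × (93 − 182) = 182 + 0.66 × -89 = 123.26 → 123
G = 147 + 0.66 × (215 − 147) = 147 + 0.66 × 68 = 191.88 → 192
B = 220 + 0.66 × (22 − 220) = 220 + 0.66 × -198 = 89.32 → 89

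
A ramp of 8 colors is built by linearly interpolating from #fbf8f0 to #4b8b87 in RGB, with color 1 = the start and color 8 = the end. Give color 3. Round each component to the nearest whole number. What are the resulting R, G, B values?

(201, 217, 210)

With 8 swatches and endpoints inclusive, swatch 3 sits at t = (3 − 1)/(8 − 1) = 2/7 ≈ 0.2857.
#fbf8f0 → (251, 248, 240); #4b8b87 → (75, 139, 135).
R = 251 + 0.2857 × (75 − 251) = 200.717 → 201
G = 248 + 0.2857 × (139 − 248) = 216.859 → 217
B = 240 + 0.2857 × (135 − 240) = 210.001 → 210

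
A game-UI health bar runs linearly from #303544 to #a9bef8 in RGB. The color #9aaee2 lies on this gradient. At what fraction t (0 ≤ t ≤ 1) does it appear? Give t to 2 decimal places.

0.88

Invert the lerp on the B channel (largest span, 180): t = (226 − 68) / (248 − 68) = 158/180 = 0.87778.
Check on R: (154 − 48)/(169 − 48) = 0.876 ✓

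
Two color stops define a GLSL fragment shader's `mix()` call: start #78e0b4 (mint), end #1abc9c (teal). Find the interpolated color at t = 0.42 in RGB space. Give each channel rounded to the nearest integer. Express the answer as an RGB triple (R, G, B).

#78e0b4 → (120, 224, 180); #1abc9c → (26, 188, 156).
R = 120 + 0.42 × (26 − 120) = 120 + 0.42 × -94 = 80.52 → 81
G = 224 + 0.42 × (188 − 224) = 224 + 0.42 × -36 = 208.88 → 209
B = 180 + 0.42 × (156 − 180) = 180 + 0.42 × -24 = 169.92 → 170
So the blended color is (81, 209, 170), about #51d1aa.

(81, 209, 170)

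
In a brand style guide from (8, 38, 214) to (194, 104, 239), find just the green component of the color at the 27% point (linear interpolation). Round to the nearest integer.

56

G = 38 + 0.27 × (104 − 38) = 55.82 → 56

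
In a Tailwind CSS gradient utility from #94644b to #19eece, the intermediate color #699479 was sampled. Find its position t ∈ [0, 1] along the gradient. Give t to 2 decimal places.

0.35

Invert the lerp on the G channel (largest span, 138): t = (148 − 100) / (238 − 100) = 48/138 = 0.34783.
Check on R: (105 − 148)/(25 − 148) = 0.3496 ✓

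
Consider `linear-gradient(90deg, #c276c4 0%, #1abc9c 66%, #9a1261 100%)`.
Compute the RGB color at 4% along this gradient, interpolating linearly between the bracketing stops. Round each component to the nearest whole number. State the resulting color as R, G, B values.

(184, 122, 194)

4% lies between the 0% and 66% stops, so the local fraction is t = (4 − 0)/(66 − 0) = 4/66 ≈ 0.0606.
#c276c4 → (194, 118, 196); #1abc9c → (26, 188, 156).
R = 194 + 0.0606 × (26 − 194) = 183.819 → 184
G = 118 + 0.0606 × (188 − 118) = 122.242 → 122
B = 196 + 0.0606 × (156 − 196) = 193.576 → 194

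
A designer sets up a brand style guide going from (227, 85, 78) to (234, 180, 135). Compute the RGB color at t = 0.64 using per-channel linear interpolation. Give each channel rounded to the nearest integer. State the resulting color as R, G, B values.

(231, 146, 114)

R = 227 + 0.64 × (234 − 227) = 227 + 0.64 × 7 = 231.48 → 231
G = 85 + 0.64 × (180 − 85) = 85 + 0.64 × 95 = 145.8 → 146
B = 78 + 0.64 × (135 − 78) = 78 + 0.64 × 57 = 114.48 → 114
So the blended color is (231, 146, 114), about #e79272.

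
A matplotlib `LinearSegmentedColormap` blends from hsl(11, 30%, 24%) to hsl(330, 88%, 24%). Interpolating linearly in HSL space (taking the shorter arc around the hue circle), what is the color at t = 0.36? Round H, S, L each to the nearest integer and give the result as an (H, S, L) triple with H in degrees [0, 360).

(356, 51, 24)

Hue: 330 − 11 = 319°, but |319| > 180 so the shorter arc goes the other way: Δh = 319 − 360 = -41°.
H = 11 + 0.36 × (-41) = -3.76 → -4 → -4 mod 360 = 356°
S = 30 + 0.36 × (88 − 30) = 50.88 → 51%
L = 24 + 0.36 × (24 − 24) = 24 → 24%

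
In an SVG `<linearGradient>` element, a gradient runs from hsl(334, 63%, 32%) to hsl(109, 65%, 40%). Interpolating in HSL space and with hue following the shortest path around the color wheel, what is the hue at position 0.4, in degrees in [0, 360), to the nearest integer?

28

Hue: 109 − 334 = -225°, but |-225| > 180 so the shorter arc goes the other way: Δh = -225 + 360 = 135°.
H = 334 + 0.4 × (135) = 388 → 388 → 388 mod 360 = 28°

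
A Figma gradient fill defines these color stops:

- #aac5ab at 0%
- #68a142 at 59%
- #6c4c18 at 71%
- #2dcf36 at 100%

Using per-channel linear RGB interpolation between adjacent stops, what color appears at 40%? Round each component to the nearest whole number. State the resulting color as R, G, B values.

(125, 173, 100)

40% lies between the 0% and 59% stops, so the local fraction is t = (40 − 0)/(59 − 0) = 40/59 ≈ 0.678.
#aac5ab → (170, 197, 171); #68a142 → (104, 161, 66).
R = 170 + 0.678 × (104 − 170) = 125.252 → 125
G = 197 + 0.678 × (161 − 197) = 172.592 → 173
B = 171 + 0.678 × (66 − 171) = 99.81 → 100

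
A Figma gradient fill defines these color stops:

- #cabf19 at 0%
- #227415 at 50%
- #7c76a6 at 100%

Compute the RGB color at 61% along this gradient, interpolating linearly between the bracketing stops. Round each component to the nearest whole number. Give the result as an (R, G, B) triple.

61% lies between the 50% and 100% stops, so the local fraction is t = (61 − 50)/(100 − 50) = 11/50 ≈ 0.22.
#227415 → (34, 116, 21); #7c76a6 → (124, 118, 166).
R = 34 + 0.22 × (124 − 34) = 53.8 → 54
G = 116 + 0.22 × (118 − 116) = 116.44 → 116
B = 21 + 0.22 × (166 − 21) = 52.9 → 53

(54, 116, 53)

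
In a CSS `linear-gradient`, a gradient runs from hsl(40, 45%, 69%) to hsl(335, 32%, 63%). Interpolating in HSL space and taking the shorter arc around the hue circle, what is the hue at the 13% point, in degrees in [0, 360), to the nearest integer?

Hue: 335 − 40 = 295°, but |295| > 180 so the shorter arc goes the other way: Δh = 295 − 360 = -65°.
H = 40 + 0.13 × (-65) = 31.55 → 32°

32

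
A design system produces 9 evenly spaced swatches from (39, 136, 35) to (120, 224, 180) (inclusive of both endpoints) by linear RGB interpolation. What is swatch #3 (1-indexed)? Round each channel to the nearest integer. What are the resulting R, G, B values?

With 9 swatches and endpoints inclusive, swatch 3 sits at t = (3 − 1)/(9 − 1) = 2/8 ≈ 0.25.
R = 39 + 0.25 × (120 − 39) = 59.25 → 59
G = 136 + 0.25 × (224 − 136) = 158 → 158
B = 35 + 0.25 × (180 − 35) = 71.25 → 71

(59, 158, 71)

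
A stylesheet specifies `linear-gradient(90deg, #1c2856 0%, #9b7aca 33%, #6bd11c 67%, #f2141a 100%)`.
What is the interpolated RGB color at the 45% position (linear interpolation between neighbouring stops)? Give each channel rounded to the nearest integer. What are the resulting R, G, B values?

45% lies between the 33% and 67% stops, so the local fraction is t = (45 − 33)/(67 − 33) = 12/34 ≈ 0.3529.
#9b7aca → (155, 122, 202); #6bd11c → (107, 209, 28).
R = 155 + 0.3529 × (107 − 155) = 138.061 → 138
G = 122 + 0.3529 × (209 − 122) = 152.702 → 153
B = 202 + 0.3529 × (28 − 202) = 140.595 → 141

(138, 153, 141)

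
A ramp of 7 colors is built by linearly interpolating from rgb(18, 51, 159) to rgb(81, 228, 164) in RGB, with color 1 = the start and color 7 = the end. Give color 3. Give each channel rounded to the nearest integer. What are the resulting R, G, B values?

With 7 swatches and endpoints inclusive, swatch 3 sits at t = (3 − 1)/(7 − 1) = 2/6 ≈ 0.3333.
R = 18 + 0.3333 × (81 − 18) = 38.998 → 39
G = 51 + 0.3333 × (228 − 51) = 109.994 → 110
B = 159 + 0.3333 × (164 − 159) = 160.667 → 161

(39, 110, 161)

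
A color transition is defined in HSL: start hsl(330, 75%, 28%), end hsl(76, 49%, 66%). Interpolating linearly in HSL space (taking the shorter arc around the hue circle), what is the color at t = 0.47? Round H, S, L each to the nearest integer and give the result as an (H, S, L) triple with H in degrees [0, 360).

Hue: 76 − 330 = -254°, but |-254| > 180 so the shorter arc goes the other way: Δh = -254 + 360 = 106°.
H = 330 + 0.47 × (106) = 379.82 → 380 → 380 mod 360 = 20°
S = 75 + 0.47 × (49 − 75) = 62.78 → 63%
L = 28 + 0.47 × (66 − 28) = 45.86 → 46%

(20, 63, 46)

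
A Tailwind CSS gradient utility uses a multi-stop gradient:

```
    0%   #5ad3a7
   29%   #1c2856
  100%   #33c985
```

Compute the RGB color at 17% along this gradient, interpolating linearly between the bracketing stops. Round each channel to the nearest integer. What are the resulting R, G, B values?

(54, 111, 120)

17% lies between the 0% and 29% stops, so the local fraction is t = (17 − 0)/(29 − 0) = 17/29 ≈ 0.5862.
#5ad3a7 → (90, 211, 167); #1c2856 → (28, 40, 86).
R = 90 + 0.5862 × (28 − 90) = 53.656 → 54
G = 211 + 0.5862 × (40 − 211) = 110.76 → 111
B = 167 + 0.5862 × (86 − 167) = 119.518 → 120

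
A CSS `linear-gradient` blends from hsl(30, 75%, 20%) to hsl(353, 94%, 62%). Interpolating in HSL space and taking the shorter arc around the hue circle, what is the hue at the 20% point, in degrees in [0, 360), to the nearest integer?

23

Hue: 353 − 30 = 323°, but |323| > 180 so the shorter arc goes the other way: Δh = 323 − 360 = -37°.
H = 30 + 0.2 × (-37) = 22.6 → 23°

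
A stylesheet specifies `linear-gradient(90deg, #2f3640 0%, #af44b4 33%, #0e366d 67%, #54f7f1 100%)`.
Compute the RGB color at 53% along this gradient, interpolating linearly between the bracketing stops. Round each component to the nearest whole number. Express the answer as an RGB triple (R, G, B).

53% lies between the 33% and 67% stops, so the local fraction is t = (53 − 33)/(67 − 33) = 20/34 ≈ 0.5882.
#af44b4 → (175, 68, 180); #0e366d → (14, 54, 109).
R = 175 + 0.5882 × (14 − 175) = 80.3 → 80
G = 68 + 0.5882 × (54 − 68) = 59.765 → 60
B = 180 + 0.5882 × (109 − 180) = 138.238 → 138

(80, 60, 138)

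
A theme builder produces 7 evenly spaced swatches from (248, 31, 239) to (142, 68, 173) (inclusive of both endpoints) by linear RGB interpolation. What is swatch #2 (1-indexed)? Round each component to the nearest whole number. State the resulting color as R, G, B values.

With 7 swatches and endpoints inclusive, swatch 2 sits at t = (2 − 1)/(7 − 1) = 1/6 ≈ 0.1667.
R = 248 + 0.1667 × (142 − 248) = 230.33 → 230
G = 31 + 0.1667 × (68 − 31) = 37.168 → 37
B = 239 + 0.1667 × (173 − 239) = 227.998 → 228

(230, 37, 228)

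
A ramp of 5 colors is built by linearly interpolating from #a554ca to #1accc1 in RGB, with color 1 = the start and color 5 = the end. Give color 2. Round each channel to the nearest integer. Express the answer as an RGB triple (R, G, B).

(130, 114, 200)

With 5 swatches and endpoints inclusive, swatch 2 sits at t = (2 − 1)/(5 − 1) = 1/4 ≈ 0.25.
#a554ca → (165, 84, 202); #1accc1 → (26, 204, 193).
R = 165 + 0.25 × (26 − 165) = 130.25 → 130
G = 84 + 0.25 × (204 − 84) = 114 → 114
B = 202 + 0.25 × (193 − 202) = 199.75 → 200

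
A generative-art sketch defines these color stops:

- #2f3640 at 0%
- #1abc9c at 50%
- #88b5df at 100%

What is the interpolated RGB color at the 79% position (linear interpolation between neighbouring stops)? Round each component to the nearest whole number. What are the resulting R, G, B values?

79% lies between the 50% and 100% stops, so the local fraction is t = (79 − 50)/(100 − 50) = 29/50 ≈ 0.58.
#1abc9c → (26, 188, 156); #88b5df → (136, 181, 223).
R = 26 + 0.58 × (136 − 26) = 89.8 → 90
G = 188 + 0.58 × (181 − 188) = 183.94 → 184
B = 156 + 0.58 × (223 − 156) = 194.86 → 195

(90, 184, 195)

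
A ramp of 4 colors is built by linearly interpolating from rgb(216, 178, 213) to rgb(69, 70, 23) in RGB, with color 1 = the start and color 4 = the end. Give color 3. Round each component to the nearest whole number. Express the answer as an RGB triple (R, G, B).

(118, 106, 86)

With 4 swatches and endpoints inclusive, swatch 3 sits at t = (3 − 1)/(4 − 1) = 2/3 ≈ 0.6667.
R = 216 + 0.6667 × (69 − 216) = 117.995 → 118
G = 178 + 0.6667 × (70 − 178) = 105.996 → 106
B = 213 + 0.6667 × (23 − 213) = 86.327 → 86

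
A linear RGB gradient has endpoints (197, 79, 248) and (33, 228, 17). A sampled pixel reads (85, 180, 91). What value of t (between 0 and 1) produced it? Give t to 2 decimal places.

0.68

Invert the lerp on the B channel (largest span, 231): t = (91 − 248) / (17 − 248) = -157/-231 = 0.67965.
Check on R: (85 − 197)/(33 − 197) = 0.6829 ✓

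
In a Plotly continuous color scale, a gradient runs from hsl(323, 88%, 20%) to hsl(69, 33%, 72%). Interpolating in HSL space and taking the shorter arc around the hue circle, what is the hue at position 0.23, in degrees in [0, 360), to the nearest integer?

Hue: 69 − 323 = -254°, but |-254| > 180 so the shorter arc goes the other way: Δh = -254 + 360 = 106°.
H = 323 + 0.23 × (106) = 347.38 → 347°

347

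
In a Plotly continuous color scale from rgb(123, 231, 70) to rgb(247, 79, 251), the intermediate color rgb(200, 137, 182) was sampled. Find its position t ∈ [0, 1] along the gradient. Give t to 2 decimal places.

Invert the lerp on the B channel (largest span, 181): t = (182 − 70) / (251 − 70) = 112/181 = 0.61878.
Check on R: (200 − 123)/(247 − 123) = 0.621 ✓

0.62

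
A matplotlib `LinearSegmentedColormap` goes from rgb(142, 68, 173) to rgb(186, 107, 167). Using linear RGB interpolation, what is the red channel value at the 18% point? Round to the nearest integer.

R = 142 + 0.18 × (186 − 142) = 149.92 → 150

150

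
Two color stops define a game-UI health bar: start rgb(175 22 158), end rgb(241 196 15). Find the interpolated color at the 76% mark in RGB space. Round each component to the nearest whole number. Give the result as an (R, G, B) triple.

(225, 154, 49)

76% corresponds to t = 0.76.
R = 175 + 0.76 × (241 − 175) = 175 + 0.76 × 66 = 225.16 → 225
G = 22 + 0.76 × (196 − 22) = 22 + 0.76 × 174 = 154.24 → 154
B = 158 + 0.76 × (15 − 158) = 158 + 0.76 × -143 = 49.32 → 49
So the blended color is (225, 154, 49), about #e19a31.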